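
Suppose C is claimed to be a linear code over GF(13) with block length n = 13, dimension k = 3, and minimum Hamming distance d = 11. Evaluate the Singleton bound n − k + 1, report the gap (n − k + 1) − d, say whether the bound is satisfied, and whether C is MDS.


Singleton RHS = n − k + 1 = 11, slack = 0, bound satisfied, MDS.

Singleton bound: d ≤ n − k + 1.
Here n = 13, k = 3, so n − k + 1 = 11.
Given d = 11, check d ≤ 11: YES.
Slack = (n − k + 1) − d = 0.
The code is MDS (slack = 0).
Description: the claimed parameters are [13, 3, 11]_13; such a code would be MDS (meets Singleton bound).


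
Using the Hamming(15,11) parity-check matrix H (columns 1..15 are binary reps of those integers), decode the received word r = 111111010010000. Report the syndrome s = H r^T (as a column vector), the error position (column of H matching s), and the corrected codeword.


s = (0, 1, 0, 0)^T, error position = 4, corrected codeword c = 111011010010000

Compute s = H r^T mod 2 one row at a time:
  s_1 = 1 + 0 + 0 + 1 + 0 + 0 + 0 + 0 = 2 ≡ 0 (mod 2).
  s_2 = 1 + 1 + 1 + 0 + 0 + 0 + 0 + 0 = 3 ≡ 1 (mod 2).
  s_3 = 1 + 1 + 1 + 0 + 0 + 1 + 0 + 0 = 4 ≡ 0 (mod 2).
  s_4 = 1 + 1 + 1 + 0 + 0 + 1 + 0 + 0 = 4 ≡ 0 (mod 2).
s = (0, 1, 0, 0)^T — this equals column 4 of H (binary 0100), so error is at position 4.
Correct: flip bit 4 of r = 111111010010000 to get c = 111011010010000.


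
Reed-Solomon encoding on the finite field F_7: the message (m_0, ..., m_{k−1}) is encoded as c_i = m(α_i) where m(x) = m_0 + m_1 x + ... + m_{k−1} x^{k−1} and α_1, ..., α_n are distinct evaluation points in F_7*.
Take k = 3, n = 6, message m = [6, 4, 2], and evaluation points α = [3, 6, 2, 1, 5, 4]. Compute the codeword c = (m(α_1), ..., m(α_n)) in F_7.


c = [1, 4, 1, 5, 6, 5]

Message polynomial: m(x) = 6 + 4·x + 2·x^2 (mod 7).
For each evaluation point α_i, compute m(α_i) mod 7:
  α_1 = 3: Horner steps 2 → 3 → 1, so m(3) = 1.
  α_2 = 6: Horner steps 2 → 2 → 4, so m(6) = 4.
  α_3 = 2: Horner steps 2 → 1 → 1, so m(2) = 1.
  α_4 = 1: Horner steps 2 → 6 → 5, so m(1) = 5.
  α_5 = 5: Horner steps 2 → 0 → 6, so m(5) = 6.
  α_6 = 4: Horner steps 2 → 5 → 5, so m(4) = 5.
Codeword c = [1, 4, 1, 5, 6, 5] ∈ F_7^6.


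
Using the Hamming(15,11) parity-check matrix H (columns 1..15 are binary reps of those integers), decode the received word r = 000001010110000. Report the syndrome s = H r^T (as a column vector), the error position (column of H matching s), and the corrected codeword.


s = (1, 1, 1, 1)^T, error position = 15, corrected codeword c = 000001010110001

Compute s = H r^T mod 2 one row at a time:
  s_1 = 1 + 0 + 1 + 1 + 0 + 0 + 0 + 0 = 3 ≡ 1 (mod 2).
  s_2 = 0 + 0 + 1 + 0 + 0 + 0 + 0 + 0 = 1 ≡ 1 (mod 2).
  s_3 = 0 + 0 + 1 + 0 + 1 + 1 + 0 + 0 = 3 ≡ 1 (mod 2).
  s_4 = 0 + 0 + 0 + 0 + 0 + 1 + 0 + 0 = 1 ≡ 1 (mod 2).
s = (1, 1, 1, 1)^T — this equals column 15 of H (binary 1111), so error is at position 15.
Correct: flip bit 15 of r = 000001010110000 to get c = 000001010110001.


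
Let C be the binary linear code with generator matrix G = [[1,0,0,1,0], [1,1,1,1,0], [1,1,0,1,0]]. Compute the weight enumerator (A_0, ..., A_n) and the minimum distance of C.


Weight distribution: A_0 = 1, A_1 = 2, A_2 = 2, A_3 = 2, A_4 = 1. Minimum distance d = 1.

Enumerate all 2^3 = 8 messages m ∈ F_2^3.
For each, compute codeword c = mG in F_2^5, then tally its weight.
  m = 000 → c = 00000, weight = 0.
  m = 100 → c = 10010, weight = 2.
  m = 010 → c = 11110, weight = 4.
  m = 110 → c = 01100, weight = 2.
  m = 001 → c = 11010, weight = 3.
  m = 101 → c = 01000, weight = 1.
  m = 011 → c = 00100, weight = 1.
  m = 111 → c = 10110, weight = 3.
Tally weights:
  weight 0: 1 codewords.
  weight 1: 2 codewords.
  weight 2: 2 codewords.
  weight 3: 2 codewords.
  weight 4: 1 codewords.
Minimum distance d = smallest w > 0 with A_w > 0 = 1.
Sanity: Σ A_w = 8 = 2^3 = 8 ✓.


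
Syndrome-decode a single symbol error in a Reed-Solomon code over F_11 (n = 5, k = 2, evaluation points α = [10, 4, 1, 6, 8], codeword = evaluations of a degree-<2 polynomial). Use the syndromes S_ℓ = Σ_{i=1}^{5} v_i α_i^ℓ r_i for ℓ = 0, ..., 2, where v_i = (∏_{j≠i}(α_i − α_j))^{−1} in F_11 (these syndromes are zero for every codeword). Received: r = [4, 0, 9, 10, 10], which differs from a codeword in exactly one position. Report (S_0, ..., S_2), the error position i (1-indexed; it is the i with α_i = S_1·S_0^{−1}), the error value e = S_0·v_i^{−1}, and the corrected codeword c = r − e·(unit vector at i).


S = (9, 10, 5), error at position 4, error magnitude e = 5, c = [4, 0, 9, 5, 10].

Step 1: column multipliers v_i = (∏_{j≠i}(α_i − α_j))^{−1} mod 11.
  i = 1 (α = 10): (10−4)(10−1)(10−6)(10−8) = 6·9·4·2 = 432 ≡ 3, so v_1 = 3^{−1} = 4 (mod 11).
  i = 2 (α = 4): (4−10)(4−1)(4−6)(4−8) = (−6)·3·(−2)·(−4) = −144 ≡ 10, so v_2 = 10^{−1} = 10 (mod 11).
  i = 3 (α = 1): (1−10)(1−4)(1−6)(1−8) = (−9)·(−3)·(−5)·(−7) = 945 ≡ 10, so v_3 = 10^{−1} = 10 (mod 11).
  i = 4 (α = 6): (6−10)(6−4)(6−1)(6−8) = (−4)·2·5·(−2) = 80 ≡ 3, so v_4 = 3^{−1} = 4 (mod 11).
  i = 5 (α = 8): (8−10)(8−4)(8−1)(8−6) = (−2)·4·7·2 = −112 ≡ 9, so v_5 = 9^{−1} = 5 (mod 11).
  v = [4, 10, 10, 4, 5].
Step 2: syndromes of r = [4, 0, 9, 10, 10] (all sums mod 11).
  S_0 = Σ v_i r_i = 4·4 + 10·0 + 10·9 + 4·10 + 5·10 = 196 ≡ 9.
  S_1 = Σ v_i α_i r_i = 4·10·4 + 10·4·0 + 10·1·9 + 4·6·10 + 5·8·10 = 890 ≡ 10.
  α_i^2 mod 11 = [1, 5, 1, 3, 9].
  S_2 = Σ v_i α_i^2 r_i = 4·1·4 + 10·5·0 + 10·1·9 + 4·3·10 + 5·9·10 = 676 ≡ 5.
  S = (9, 10, 5) ≠ 0, so r is not a codeword (an error is present).
Step 3: locate the error. For a single error e at position i, S_ℓ = v_i·e·α_i^ℓ, so α_err = S_1/S_0.
  S_0^{−1} = 9^{−1} = 5 (mod 11), so α_err = 10·5 = 50 ≡ 6 = α_4. Error position i = 4.
  Consistency check: S_2/S_1 = 5·10 = 50 ≡ 6 = α_err ✓ (single-error assumption holds).
Step 4: error magnitude e = S_0/v_4 = S_0·∏_{j≠4}(α_4 − α_j) = 9·3 = 27 ≡ 5 (mod 11).
Step 5: correct position 4: c_4 = r_4 − e = 10 − 5 ≡ 5 (mod 11). Hence c = [4, 0, 9, 5, 10].
  Check: interpolating c through the α_i gives m(x) = 1 + 8·x (degree < 2) with m(α_i) = c_i for every i, so c is indeed a codeword.


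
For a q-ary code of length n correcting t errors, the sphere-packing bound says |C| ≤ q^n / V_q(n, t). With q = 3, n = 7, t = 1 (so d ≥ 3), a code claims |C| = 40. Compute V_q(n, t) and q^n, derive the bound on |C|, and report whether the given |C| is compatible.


V_q(n, t) = 15, q^n = 2187, Hamming bound = 145, |C| = 40 ≤ bound (satisfied).

Step 1: Compute V_q(n, t) = Σ_{j=0}^1 C(n, j) (q−1)^j.
  j = 0: C(7,0)·(2)^0 = 1·1 = 1.
  j = 1: C(7,1)·(2)^1 = 7·2 = 14.
  V_q(n, t) = 1 + 14 = 15.
Step 2: q^n = 3^7 = 2187.
Step 3: Hamming bound ⌊q^n / V_q(n,t)⌋ = ⌊2187/15⌋ = 145.
Step 4: Compare |C| = 40 to 145: satisfied.
The claimed |C| lies below the Hamming bound.


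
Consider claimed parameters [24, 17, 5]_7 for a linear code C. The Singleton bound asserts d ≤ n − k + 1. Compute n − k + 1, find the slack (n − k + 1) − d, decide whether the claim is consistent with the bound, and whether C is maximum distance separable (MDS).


Singleton RHS = n − k + 1 = 8, slack = 3, bound satisfied, not MDS.

Singleton bound: d ≤ n − k + 1.
Here n = 24, k = 17, so n − k + 1 = 8.
Given d = 5, check d ≤ 8: YES.
Slack = (n − k + 1) − d = 3.
The code is NOT MDS (slack = 3 > 0).
Description: the claimed parameters are [24, 17, 5]_7; such a code would be non-MDS.


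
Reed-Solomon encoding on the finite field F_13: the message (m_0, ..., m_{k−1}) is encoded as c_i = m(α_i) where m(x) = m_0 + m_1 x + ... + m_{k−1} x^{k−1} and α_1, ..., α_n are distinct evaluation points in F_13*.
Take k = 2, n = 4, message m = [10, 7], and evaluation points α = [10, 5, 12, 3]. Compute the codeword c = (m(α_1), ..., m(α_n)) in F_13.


c = [2, 6, 3, 5]

Message polynomial: m(x) = 10 + 7·x (mod 13).
For each evaluation point α_i, compute m(α_i) mod 13:
  α_1 = 10: Horner steps 7 → 2, so m(10) = 2.
  α_2 = 5: Horner steps 7 → 6, so m(5) = 6.
  α_3 = 12: Horner steps 7 → 3, so m(12) = 3.
  α_4 = 3: Horner steps 7 → 5, so m(3) = 5.
Codeword c = [2, 6, 3, 5] ∈ F_13^4.


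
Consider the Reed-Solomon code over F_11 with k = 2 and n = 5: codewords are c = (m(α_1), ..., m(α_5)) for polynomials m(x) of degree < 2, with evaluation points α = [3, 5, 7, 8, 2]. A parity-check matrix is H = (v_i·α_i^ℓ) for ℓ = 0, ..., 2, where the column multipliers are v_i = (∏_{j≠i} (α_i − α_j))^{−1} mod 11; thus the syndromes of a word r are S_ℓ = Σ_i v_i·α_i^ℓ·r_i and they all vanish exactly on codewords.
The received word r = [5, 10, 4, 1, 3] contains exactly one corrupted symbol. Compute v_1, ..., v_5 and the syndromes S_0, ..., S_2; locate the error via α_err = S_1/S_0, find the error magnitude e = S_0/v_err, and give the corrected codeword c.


S = (3, 6, 1), error at position 5, error magnitude e = 6, c = [5, 10, 4, 1, 8].

Step 1: column multipliers v_i = (∏_{j≠i}(α_i − α_j))^{−1} mod 11.
  i = 1 (α = 3): (3−5)(3−7)(3−8)(3−2) = (−2)·(−4)·(−5)·1 = −40 ≡ 4, so v_1 = 4^{−1} = 3 (mod 11).
  i = 2 (α = 5): (5−3)(5−7)(5−8)(5−2) = 2·(−2)·(−3)·3 = 36 ≡ 3, so v_2 = 3^{−1} = 4 (mod 11).
  i = 3 (α = 7): (7−3)(7−5)(7−8)(7−2) = 4·2·(−1)·5 = −40 ≡ 4, so v_3 = 4^{−1} = 3 (mod 11).
  i = 4 (α = 8): (8−3)(8−5)(8−7)(8−2) = 5·3·1·6 = 90 ≡ 2, so v_4 = 2^{−1} = 6 (mod 11).
  i = 5 (α = 2): (2−3)(2−5)(2−7)(2−8) = (−1)·(−3)·(−5)·(−6) = 90 ≡ 2, so v_5 = 2^{−1} = 6 (mod 11).
  v = [3, 4, 3, 6, 6].
Step 2: syndromes of r = [5, 10, 4, 1, 3] (all sums mod 11).
  S_0 = Σ v_i r_i = 3·5 + 4·10 + 3·4 + 6·1 + 6·3 = 91 ≡ 3.
  S_1 = Σ v_i α_i r_i = 3·3·5 + 4·5·10 + 3·7·4 + 6·8·1 + 6·2·3 = 413 ≡ 6.
  α_i^2 mod 11 = [9, 3, 5, 9, 4].
  S_2 = Σ v_i α_i^2 r_i = 3·9·5 + 4·3·10 + 3·5·4 + 6·9·1 + 6·4·3 = 441 ≡ 1.
  S = (3, 6, 1) ≠ 0, so r is not a codeword (an error is present).
Step 3: locate the error. For a single error e at position i, S_ℓ = v_i·e·α_i^ℓ, so α_err = S_1/S_0.
  S_0^{−1} = 3^{−1} = 4 (mod 11), so α_err = 6·4 = 24 ≡ 2 = α_5. Error position i = 5.
  Consistency check: S_2/S_1 = 1·2 = 2 ≡ 2 = α_err ✓ (single-error assumption holds).
Step 4: error magnitude e = S_0/v_5 = S_0·∏_{j≠5}(α_5 − α_j) = 3·2 = 6 ≡ 6 (mod 11).
Step 5: correct position 5: c_5 = r_5 − e = 3 − 6 ≡ 8 (mod 11). Hence c = [5, 10, 4, 1, 8].
  Check: interpolating c through the α_i gives m(x) = 3 + 8·x (degree < 2) with m(α_i) = c_i for every i, so c is indeed a codeword.


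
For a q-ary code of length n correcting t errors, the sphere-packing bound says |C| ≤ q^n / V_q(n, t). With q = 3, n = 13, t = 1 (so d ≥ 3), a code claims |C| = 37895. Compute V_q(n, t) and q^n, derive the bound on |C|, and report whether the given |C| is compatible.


V_q(n, t) = 27, q^n = 1594323, Hamming bound = 59049, |C| = 37895 ≤ bound (satisfied).

Step 1: Compute V_q(n, t) = Σ_{j=0}^1 C(n, j) (q−1)^j.
  j = 0: C(13,0)·(2)^0 = 1·1 = 1.
  j = 1: C(13,1)·(2)^1 = 13·2 = 26.
  V_q(n, t) = 1 + 26 = 27.
Step 2: q^n = 3^13 = 1594323.
Step 3: Hamming bound ⌊q^n / V_q(n,t)⌋ = ⌊1594323/27⌋ = 59049.
Step 4: Compare |C| = 37895 to 59049: satisfied.
The claimed |C| lies below the Hamming bound.


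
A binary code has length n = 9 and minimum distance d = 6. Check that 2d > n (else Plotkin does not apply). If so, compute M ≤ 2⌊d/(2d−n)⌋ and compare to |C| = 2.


Plotkin bound M ≤ 4; given |C| = 2 ≤ bound (satisfied).

Check applicability: 2d = 12, n = 9.
2d − n = 3 > 0, so Plotkin applies.
Compute d/(2d−n) = 6/3 ≈ 2.0000.
⌊d/(2d−n)⌋ = 2.
Plotkin bound: M ≤ 2·2 = 4.
Given |C| = 2, check: satisfied.
This |C| is below the Plotkin bound.


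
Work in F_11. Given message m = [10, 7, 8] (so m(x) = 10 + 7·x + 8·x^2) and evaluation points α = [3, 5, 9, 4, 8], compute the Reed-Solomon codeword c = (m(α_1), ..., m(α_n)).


c = [4, 3, 6, 1, 6]

Message polynomial: m(x) = 10 + 7·x + 8·x^2 (mod 11).
For each evaluation point α_i, compute m(α_i) mod 11:
  α_1 = 3: Horner steps 8 → 9 → 4, so m(3) = 4.
  α_2 = 5: Horner steps 8 → 3 → 3, so m(5) = 3.
  α_3 = 9: Horner steps 8 → 2 → 6, so m(9) = 6.
  α_4 = 4: Horner steps 8 → 6 → 1, so m(4) = 1.
  α_5 = 8: Horner steps 8 → 5 → 6, so m(8) = 6.
Codeword c = [4, 3, 6, 1, 6] ∈ F_11^5.


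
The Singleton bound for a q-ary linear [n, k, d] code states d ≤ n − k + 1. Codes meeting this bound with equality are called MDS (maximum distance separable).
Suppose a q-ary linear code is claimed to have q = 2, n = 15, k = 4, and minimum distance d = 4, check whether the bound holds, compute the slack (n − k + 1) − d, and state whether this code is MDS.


Singleton RHS = n − k + 1 = 12, slack = 8, bound satisfied, not MDS.

Singleton bound: d ≤ n − k + 1.
Here n = 15, k = 4, so n − k + 1 = 12.
Given d = 4, check d ≤ 12: YES.
Slack = (n − k + 1) − d = 8.
The code is NOT MDS (slack = 8 > 0).
Description: the claimed parameters are [15, 4, 4]_2; such a code would be non-MDS.


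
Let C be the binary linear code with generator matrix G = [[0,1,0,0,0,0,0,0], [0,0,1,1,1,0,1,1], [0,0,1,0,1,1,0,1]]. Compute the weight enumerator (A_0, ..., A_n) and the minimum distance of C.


Weight distribution: A_0 = 1, A_1 = 1, A_3 = 1, A_4 = 2, A_5 = 2, A_6 = 1. Minimum distance d = 1.

Enumerate all 2^3 = 8 messages m ∈ F_2^3.
For each, compute codeword c = mG in F_2^8, then tally its weight.
  m = 000 → c = 00000000, weight = 0.
  m = 100 → c = 01000000, weight = 1.
  m = 010 → c = 00111011, weight = 5.
  m = 110 → c = 01111011, weight = 6.
  m = 001 → c = 00101101, weight = 4.
  m = 101 → c = 01101101, weight = 5.
  m = 011 → c = 00010110, weight = 3.
  m = 111 → c = 01010110, weight = 4.
Tally weights:
  weight 0: 1 codewords.
  weight 1: 1 codewords.
  weight 3: 1 codewords.
  weight 4: 2 codewords.
  weight 5: 2 codewords.
  weight 6: 1 codewords.
Minimum distance d = smallest w > 0 with A_w > 0 = 1.
Sanity: Σ A_w = 8 = 2^3 = 8 ✓.


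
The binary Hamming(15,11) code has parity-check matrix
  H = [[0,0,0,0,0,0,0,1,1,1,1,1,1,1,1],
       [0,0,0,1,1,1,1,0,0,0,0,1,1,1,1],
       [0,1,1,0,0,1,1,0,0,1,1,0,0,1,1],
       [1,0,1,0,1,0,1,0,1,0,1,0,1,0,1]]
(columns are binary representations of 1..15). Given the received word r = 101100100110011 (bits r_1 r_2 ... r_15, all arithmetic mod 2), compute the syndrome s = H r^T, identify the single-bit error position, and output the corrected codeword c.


s = (0, 0, 0, 1)^T, error position = 1, corrected codeword c = 001100100110011

Compute s = H r^T mod 2 one row at a time:
  s_1 = 0 + 0 + 1 + 1 + 0 + 0 + 1 + 1 = 4 ≡ 0 (mod 2).
  s_2 = 1 + 0 + 0 + 1 + 0 + 0 + 1 + 1 = 4 ≡ 0 (mod 2).
  s_3 = 0 + 1 + 0 + 1 + 1 + 1 + 1 + 1 = 6 ≡ 0 (mod 2).
  s_4 = 1 + 1 + 0 + 1 + 0 + 1 + 0 + 1 = 5 ≡ 1 (mod 2).
s = (0, 0, 0, 1)^T — this equals column 1 of H (binary 0001), so error is at position 1.
Correct: flip bit 1 of r = 101100100110011 to get c = 001100100110011.


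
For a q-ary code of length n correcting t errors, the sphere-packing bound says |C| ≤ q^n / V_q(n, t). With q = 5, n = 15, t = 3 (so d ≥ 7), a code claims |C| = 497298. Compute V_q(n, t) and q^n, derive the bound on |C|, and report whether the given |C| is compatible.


V_q(n, t) = 30861, q^n = 30517578125, Hamming bound = 988871, |C| = 497298 ≤ bound (satisfied).

Step 1: Compute V_q(n, t) = Σ_{j=0}^3 C(n, j) (q−1)^j.
  j = 0: C(15,0)·(4)^0 = 1·1 = 1.
  j = 1: C(15,1)·(4)^1 = 15·4 = 60.
  j = 2: C(15,2)·(4)^2 = 105·16 = 1680.
  j = 3: C(15,3)·(4)^3 = 455·64 = 29120.
  V_q(n, t) = 1 + 60 + 1680 + 29120 = 30861.
Step 2: q^n = 5^15 = 30517578125.
Step 3: Hamming bound ⌊q^n / V_q(n,t)⌋ = ⌊30517578125/30861⌋ = 988871.
Step 4: Compare |C| = 497298 to 988871: satisfied.
The claimed |C| lies below the Hamming bound.


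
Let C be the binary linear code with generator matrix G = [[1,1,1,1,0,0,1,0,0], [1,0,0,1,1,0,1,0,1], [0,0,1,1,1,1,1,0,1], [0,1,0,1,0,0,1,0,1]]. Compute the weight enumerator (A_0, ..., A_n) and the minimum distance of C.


Weight distribution: A_0 = 1, A_2 = 1, A_3 = 3, A_4 = 5, A_5 = 4, A_6 = 1, A_7 = 1. Minimum distance d = 2.

Enumerate all 2^4 = 16 messages m ∈ F_2^4.
For each, compute codeword c = mG in F_2^9, then tally its weight.
  m = 0000 → c = 000000000, weight = 0.
  m = 1000 → c = 111100100, weight = 5.
  m = 0100 → c = 100110101, weight = 5.
  m = 1100 → c = 011010001, weight = 4.
  m = 0010 → c = 001111101, weight = 6.
  m = 1010 → c = 110011001, weight = 5.
  m = 0110 → c = 101001000, weight = 3.
  m = 1110 → c = 010101100, weight = 4.
  m = 0001 → c = 010100101, weight = 4.
  m = 1001 → c = 101000001, weight = 3.
  m = 0101 → c = 110010000, weight = 3.
  m = 1101 → c = 001110100, weight = 4.
  m = 0011 → c = 011011000, weight = 4.
  m = 1011 → c = 100111100, weight = 5.
  m = 0111 → c = 111101101, weight = 7.
  m = 1111 → c = 000001001, weight = 2.
Tally weights:
  weight 0: 1 codewords.
  weight 2: 1 codewords.
  weight 3: 3 codewords.
  weight 4: 5 codewords.
  weight 5: 4 codewords.
  weight 6: 1 codewords.
  weight 7: 1 codewords.
Minimum distance d = smallest w > 0 with A_w > 0 = 2.
Sanity: Σ A_w = 16 = 2^4 = 16 ✓.


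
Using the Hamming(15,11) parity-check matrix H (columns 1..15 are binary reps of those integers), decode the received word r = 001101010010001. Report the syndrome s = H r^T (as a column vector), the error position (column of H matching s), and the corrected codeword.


s = (1, 1, 0, 1)^T, error position = 13, corrected codeword c = 001101010010101

Compute s = H r^T mod 2 one row at a time:
  s_1 = 1 + 0 + 0 + 1 + 0 + 0 + 0 + 1 = 3 ≡ 1 (mod 2).
  s_2 = 1 + 0 + 1 + 0 + 0 + 0 + 0 + 1 = 3 ≡ 1 (mod 2).
  s_3 = 0 + 1 + 1 + 0 + 0 + 1 + 0 + 1 = 4 ≡ 0 (mod 2).
  s_4 = 0 + 1 + 0 + 0 + 0 + 1 + 0 + 1 = 3 ≡ 1 (mod 2).
s = (1, 1, 0, 1)^T — this equals column 13 of H (binary 1101), so error is at position 13.
Correct: flip bit 13 of r = 001101010010001 to get c = 001101010010101.


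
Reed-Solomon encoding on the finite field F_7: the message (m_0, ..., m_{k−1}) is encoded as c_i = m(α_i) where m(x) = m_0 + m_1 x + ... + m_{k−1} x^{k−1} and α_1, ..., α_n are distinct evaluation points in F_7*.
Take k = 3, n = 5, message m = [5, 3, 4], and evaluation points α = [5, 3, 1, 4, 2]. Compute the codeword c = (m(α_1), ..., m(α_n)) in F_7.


c = [1, 1, 5, 4, 6]

Message polynomial: m(x) = 5 + 3·x + 4·x^2 (mod 7).
For each evaluation point α_i, compute m(α_i) mod 7:
  α_1 = 5: Horner steps 4 → 2 → 1, so m(5) = 1.
  α_2 = 3: Horner steps 4 → 1 → 1, so m(3) = 1.
  α_3 = 1: Horner steps 4 → 0 → 5, so m(1) = 5.
  α_4 = 4: Horner steps 4 → 5 → 4, so m(4) = 4.
  α_5 = 2: Horner steps 4 → 4 → 6, so m(2) = 6.
Codeword c = [1, 1, 5, 4, 6] ∈ F_7^5.


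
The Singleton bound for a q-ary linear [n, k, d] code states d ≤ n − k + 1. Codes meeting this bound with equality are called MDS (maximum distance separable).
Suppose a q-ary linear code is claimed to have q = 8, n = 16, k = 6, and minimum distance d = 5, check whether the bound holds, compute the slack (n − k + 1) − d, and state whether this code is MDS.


Singleton RHS = n − k + 1 = 11, slack = 6, bound satisfied, not MDS.

Singleton bound: d ≤ n − k + 1.
Here n = 16, k = 6, so n − k + 1 = 11.
Given d = 5, check d ≤ 11: YES.
Slack = (n − k + 1) − d = 6.
The code is NOT MDS (slack = 6 > 0).
Description: the claimed parameters are [16, 6, 5]_8; such a code would be non-MDS.


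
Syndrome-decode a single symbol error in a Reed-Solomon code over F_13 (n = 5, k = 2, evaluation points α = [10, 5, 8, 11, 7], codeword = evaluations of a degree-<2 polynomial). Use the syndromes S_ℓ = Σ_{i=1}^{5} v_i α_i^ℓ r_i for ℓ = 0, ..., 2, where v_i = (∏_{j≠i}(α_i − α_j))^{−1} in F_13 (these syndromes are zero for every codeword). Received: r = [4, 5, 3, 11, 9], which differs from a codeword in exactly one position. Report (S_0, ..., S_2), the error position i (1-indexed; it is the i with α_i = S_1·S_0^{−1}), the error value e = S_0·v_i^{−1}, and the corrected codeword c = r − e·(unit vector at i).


S = (8, 1, 5), error at position 2, error magnitude e = 10, c = [4, 8, 3, 11, 9].

Step 1: column multipliers v_i = (∏_{j≠i}(α_i − α_j))^{−1} mod 13.
  i = 1 (α = 10): (10−5)(10−8)(10−11)(10−7) = 5·2·(−1)·3 = −30 ≡ 9, so v_1 = 9^{−1} = 3 (mod 13).
  i = 2 (α = 5): (5−10)(5−8)(5−11)(5−7) = (−5)·(−3)·(−6)·(−2) = 180 ≡ 11, so v_2 = 11^{−1} = 6 (mod 13).
  i = 3 (α = 8): (8−10)(8−5)(8−11)(8−7) = (−2)·3·(−3)·1 = 18 ≡ 5, so v_3 = 5^{−1} = 8 (mod 13).
  i = 4 (α = 11): (11−10)(11−5)(11−8)(11−7) = 1·6·3·4 = 72 ≡ 7, so v_4 = 7^{−1} = 2 (mod 13).
  i = 5 (α = 7): (7−10)(7−5)(7−8)(7−11) = (−3)·2·(−1)·(−4) = −24 ≡ 2, so v_5 = 2^{−1} = 7 (mod 13).
  v = [3, 6, 8, 2, 7].
Step 2: syndromes of r = [4, 5, 3, 11, 9] (all sums mod 13).
  S_0 = Σ v_i r_i = 3·4 + 6·5 + 8·3 + 2·11 + 7·9 = 151 ≡ 8.
  S_1 = Σ v_i α_i r_i = 3·10·4 + 6·5·5 + 8·8·3 + 2·11·11 + 7·7·9 = 1145 ≡ 1.
  α_i^2 mod 13 = [9, 12, 12, 4, 10].
  S_2 = Σ v_i α_i^2 r_i = 3·9·4 + 6·12·5 + 8·12·3 + 2·4·11 + 7·10·9 = 1474 ≡ 5.
  S = (8, 1, 5) ≠ 0, so r is not a codeword (an error is present).
Step 3: locate the error. For a single error e at position i, S_ℓ = v_i·e·α_i^ℓ, so α_err = S_1/S_0.
  S_0^{−1} = 8^{−1} = 5 (mod 13), so α_err = 1·5 = 5 ≡ 5 = α_2. Error position i = 2.
  Consistency check: S_2/S_1 = 5·1 = 5 ≡ 5 = α_err ✓ (single-error assumption holds).
Step 4: error magnitude e = S_0/v_2 = S_0·∏_{j≠2}(α_2 − α_j) = 8·11 = 88 ≡ 10 (mod 13).
Step 5: correct position 2: c_2 = r_2 − e = 5 − 10 ≡ 8 (mod 13). Hence c = [4, 8, 3, 11, 9].
  Check: interpolating c through the α_i gives m(x) = 12 + 7·x (degree < 2) with m(α_i) = c_i for every i, so c is indeed a codeword.


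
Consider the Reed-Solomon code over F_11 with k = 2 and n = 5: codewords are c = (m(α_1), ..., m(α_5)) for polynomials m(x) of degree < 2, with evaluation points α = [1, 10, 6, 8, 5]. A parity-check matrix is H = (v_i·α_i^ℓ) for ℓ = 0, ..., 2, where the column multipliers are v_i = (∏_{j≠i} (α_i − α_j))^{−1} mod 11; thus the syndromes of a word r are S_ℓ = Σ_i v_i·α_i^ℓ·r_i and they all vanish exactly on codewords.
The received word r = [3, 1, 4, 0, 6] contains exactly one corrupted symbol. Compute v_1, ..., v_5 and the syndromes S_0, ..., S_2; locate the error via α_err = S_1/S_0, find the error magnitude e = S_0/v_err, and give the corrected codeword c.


S = (2, 9, 2), error at position 2, error magnitude e = 5, c = [3, 7, 4, 0, 6].

Step 1: column multipliers v_i = (∏_{j≠i}(α_i − α_j))^{−1} mod 11.
  i = 1 (α = 1): (1−10)(1−6)(1−8)(1−5) = (−9)·(−5)·(−7)·(−4) = 1260 ≡ 6, so v_1 = 6^{−1} = 2 (mod 11).
  i = 2 (α = 10): (10−1)(10−6)(10−8)(10−5) = 9·4·2·5 = 360 ≡ 8, so v_2 = 8^{−1} = 7 (mod 11).
  i = 3 (α = 6): (6−1)(6−10)(6−8)(6−5) = 5·(−4)·(−2)·1 = 40 ≡ 7, so v_3 = 7^{−1} = 8 (mod 11).
  i = 4 (α = 8): (8−1)(8−10)(8−6)(8−5) = 7·(−2)·2·3 = −84 ≡ 4, so v_4 = 4^{−1} = 3 (mod 11).
  i = 5 (α = 5): (5−1)(5−10)(5−6)(5−8) = 4·(−5)·(−1)·(−3) = −60 ≡ 6, so v_5 = 6^{−1} = 2 (mod 11).
  v = [2, 7, 8, 3, 2].
Step 2: syndromes of r = [3, 1, 4, 0, 6] (all sums mod 11).
  S_0 = Σ v_i r_i = 2·3 + 7·1 + 8·4 + 3·0 + 2·6 = 57 ≡ 2.
  S_1 = Σ v_i α_i r_i = 2·1·3 + 7·10·1 + 8·6·4 + 3·8·0 + 2·5·6 = 328 ≡ 9.
  α_i^2 mod 11 = [1, 1, 3, 9, 3].
  S_2 = Σ v_i α_i^2 r_i = 2·1·3 + 7·1·1 + 8·3·4 + 3·9·0 + 2·3·6 = 145 ≡ 2.
  S = (2, 9, 2) ≠ 0, so r is not a codeword (an error is present).
Step 3: locate the error. For a single error e at position i, S_ℓ = v_i·e·α_i^ℓ, so α_err = S_1/S_0.
  S_0^{−1} = 2^{−1} = 6 (mod 11), so α_err = 9·6 = 54 ≡ 10 = α_2. Error position i = 2.
  Consistency check: S_2/S_1 = 2·5 = 10 ≡ 10 = α_err ✓ (single-error assumption holds).
Step 4: error magnitude e = S_0/v_2 = S_0·∏_{j≠2}(α_2 − α_j) = 2·8 = 16 ≡ 5 (mod 11).
Step 5: correct position 2: c_2 = r_2 − e = 1 − 5 ≡ 7 (mod 11). Hence c = [3, 7, 4, 0, 6].
  Check: interpolating c through the α_i gives m(x) = 5 + 9·x (degree < 2) with m(α_i) = c_i for every i, so c is indeed a codeword.


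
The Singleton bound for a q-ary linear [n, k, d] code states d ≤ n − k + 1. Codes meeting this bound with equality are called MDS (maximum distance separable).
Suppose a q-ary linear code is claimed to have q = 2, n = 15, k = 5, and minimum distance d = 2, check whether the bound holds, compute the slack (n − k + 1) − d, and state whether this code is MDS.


Singleton RHS = n − k + 1 = 11, slack = 9, bound satisfied, not MDS.

Singleton bound: d ≤ n − k + 1.
Here n = 15, k = 5, so n − k + 1 = 11.
Given d = 2, check d ≤ 11: YES.
Slack = (n − k + 1) − d = 9.
The code is NOT MDS (slack = 9 > 0).
Description: the claimed parameters are [15, 5, 2]_2; such a code would be non-MDS.


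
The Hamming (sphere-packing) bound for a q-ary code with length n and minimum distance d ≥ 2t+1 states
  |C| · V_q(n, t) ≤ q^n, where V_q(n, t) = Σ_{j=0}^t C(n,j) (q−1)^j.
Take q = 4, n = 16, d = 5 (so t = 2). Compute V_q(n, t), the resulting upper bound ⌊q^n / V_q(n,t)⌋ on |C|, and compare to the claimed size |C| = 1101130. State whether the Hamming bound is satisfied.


V_q(n, t) = 1129, q^n = 4294967296, Hamming bound = 3804222, |C| = 1101130 ≤ bound (satisfied).

Step 1: Compute V_q(n, t) = Σ_{j=0}^2 C(n, j) (q−1)^j.
  j = 0: C(16,0)·(3)^0 = 1·1 = 1.
  j = 1: C(16,1)·(3)^1 = 16·3 = 48.
  j = 2: C(16,2)·(3)^2 = 120·9 = 1080.
  V_q(n, t) = 1 + 48 + 1080 = 1129.
Step 2: q^n = 4^16 = 4294967296.
Step 3: Hamming bound ⌊q^n / V_q(n,t)⌋ = ⌊4294967296/1129⌋ = 3804222.
Step 4: Compare |C| = 1101130 to 3804222: satisfied.
The claimed |C| lies below the Hamming bound.


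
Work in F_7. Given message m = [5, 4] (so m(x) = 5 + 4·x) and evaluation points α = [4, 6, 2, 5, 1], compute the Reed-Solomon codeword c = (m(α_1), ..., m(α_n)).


c = [0, 1, 6, 4, 2]

Message polynomial: m(x) = 5 + 4·x (mod 7).
For each evaluation point α_i, compute m(α_i) mod 7:
  α_1 = 4: Horner steps 4 → 0, so m(4) = 0.
  α_2 = 6: Horner steps 4 → 1, so m(6) = 1.
  α_3 = 2: Horner steps 4 → 6, so m(2) = 6.
  α_4 = 5: Horner steps 4 → 4, so m(5) = 4.
  α_5 = 1: Horner steps 4 → 2, so m(1) = 2.
Codeword c = [0, 1, 6, 4, 2] ∈ F_7^5.


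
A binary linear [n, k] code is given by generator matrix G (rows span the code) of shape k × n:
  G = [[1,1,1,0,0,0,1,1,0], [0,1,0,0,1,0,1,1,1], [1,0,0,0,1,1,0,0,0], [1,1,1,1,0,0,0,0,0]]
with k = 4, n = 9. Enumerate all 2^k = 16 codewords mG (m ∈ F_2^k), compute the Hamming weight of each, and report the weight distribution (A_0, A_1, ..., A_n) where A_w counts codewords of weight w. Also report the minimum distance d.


Weight distribution: A_0 = 1, A_3 = 3, A_4 = 3, A_5 = 4, A_6 = 4, A_7 = 1. Minimum distance d = 3.

Enumerate all 2^4 = 16 messages m ∈ F_2^4.
For each, compute codeword c = mG in F_2^9, then tally its weight.
  m = 0000 → c = 000000000, weight = 0.
  m = 1000 → c = 111000110, weight = 5.
  m = 0100 → c = 010010111, weight = 5.
  m = 1100 → c = 101010001, weight = 4.
  m = 0010 → c = 100011000, weight = 3.
  m = 1010 → c = 011011110, weight = 6.
  m = 0110 → c = 110001111, weight = 6.
  m = 1110 → c = 001001001, weight = 3.
  m = 0001 → c = 111100000, weight = 4.
  m = 1001 → c = 000100110, weight = 3.
  m = 0101 → c = 101110111, weight = 7.
  m = 1101 → c = 010110001, weight = 4.
  m = 0011 → c = 011111000, weight = 5.
  m = 1011 → c = 100111110, weight = 6.
  m = 0111 → c = 001101111, weight = 6.
  m = 1111 → c = 110101001, weight = 5.
Tally weights:
  weight 0: 1 codewords.
  weight 3: 3 codewords.
  weight 4: 3 codewords.
  weight 5: 4 codewords.
  weight 6: 4 codewords.
  weight 7: 1 codewords.
Minimum distance d = smallest w > 0 with A_w > 0 = 3.
Sanity: Σ A_w = 16 = 2^4 = 16 ✓.


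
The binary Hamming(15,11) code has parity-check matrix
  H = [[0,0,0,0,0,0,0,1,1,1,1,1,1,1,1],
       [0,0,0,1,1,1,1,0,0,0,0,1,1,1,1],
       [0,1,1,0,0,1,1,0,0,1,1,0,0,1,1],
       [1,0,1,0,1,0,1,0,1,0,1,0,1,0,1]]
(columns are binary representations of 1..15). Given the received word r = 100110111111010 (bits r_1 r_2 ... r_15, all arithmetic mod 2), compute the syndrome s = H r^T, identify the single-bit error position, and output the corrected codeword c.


s = (0, 1, 0, 1)^T, error position = 5, corrected codeword c = 100100111111010

Compute s = H r^T mod 2 one row at a time:
  s_1 = 1 + 1 + 1 + 1 + 1 + 0 + 1 + 0 = 6 ≡ 0 (mod 2).
  s_2 = 1 + 1 + 0 + 1 + 1 + 0 + 1 + 0 = 5 ≡ 1 (mod 2).
  s_3 = 0 + 0 + 0 + 1 + 1 + 1 + 1 + 0 = 4 ≡ 0 (mod 2).
  s_4 = 1 + 0 + 1 + 1 + 1 + 1 + 0 + 0 = 5 ≡ 1 (mod 2).
s = (0, 1, 0, 1)^T — this equals column 5 of H (binary 0101), so error is at position 5.
Correct: flip bit 5 of r = 100110111111010 to get c = 100100111111010.


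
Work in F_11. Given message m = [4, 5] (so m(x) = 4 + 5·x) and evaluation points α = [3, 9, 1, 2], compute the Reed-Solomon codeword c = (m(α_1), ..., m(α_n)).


c = [8, 5, 9, 3]

Message polynomial: m(x) = 4 + 5·x (mod 11).
For each evaluation point α_i, compute m(α_i) mod 11:
  α_1 = 3: Horner steps 5 → 8, so m(3) = 8.
  α_2 = 9: Horner steps 5 → 5, so m(9) = 5.
  α_3 = 1: Horner steps 5 → 9, so m(1) = 9.
  α_4 = 2: Horner steps 5 → 3, so m(2) = 3.
Codeword c = [8, 5, 9, 3] ∈ F_11^4.


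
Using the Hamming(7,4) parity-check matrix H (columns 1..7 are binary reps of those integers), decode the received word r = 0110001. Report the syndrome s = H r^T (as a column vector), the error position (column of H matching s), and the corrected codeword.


s = (1, 1, 0)^T, error position = 6, corrected codeword c = 0110011

Compute s = H r^T mod 2 one row at a time:
  s_1 = 0 + 0 + 0 + 1 = 1 ≡ 1 (mod 2).
  s_2 = 1 + 1 + 0 + 1 = 3 ≡ 1 (mod 2).
  s_3 = 0 + 1 + 0 + 1 = 2 ≡ 0 (mod 2).
s = (1, 1, 0)^T — this equals column 6 of H (binary 110), so error is at position 6.
Correct: flip bit 6 of r = 0110001 to get c = 0110011.


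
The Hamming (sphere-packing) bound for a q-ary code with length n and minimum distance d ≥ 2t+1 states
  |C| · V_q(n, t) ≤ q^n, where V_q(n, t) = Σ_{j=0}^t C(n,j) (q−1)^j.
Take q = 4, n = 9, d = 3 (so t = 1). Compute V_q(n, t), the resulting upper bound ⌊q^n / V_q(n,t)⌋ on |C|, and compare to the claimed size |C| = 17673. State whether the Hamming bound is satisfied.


V_q(n, t) = 28, q^n = 262144, Hamming bound = 9362, |C| = 17673 > bound (violated).

Step 1: Compute V_q(n, t) = Σ_{j=0}^1 C(n, j) (q−1)^j.
  j = 0: C(9,0)·(3)^0 = 1·1 = 1.
  j = 1: C(9,1)·(3)^1 = 9·3 = 27.
  V_q(n, t) = 1 + 27 = 28.
Step 2: q^n = 4^9 = 262144.
Step 3: Hamming bound ⌊q^n / V_q(n,t)⌋ = ⌊262144/28⌋ = 9362.
Step 4: Compare |C| = 17673 to 9362: violated.
The claimed |C| lies above the Hamming bound, so no 4-ary code of length 9 with d ≥ 3 can have 17673 codewords.


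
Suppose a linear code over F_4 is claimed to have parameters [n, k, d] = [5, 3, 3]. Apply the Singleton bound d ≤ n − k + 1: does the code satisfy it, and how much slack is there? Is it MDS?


Singleton RHS = n − k + 1 = 3, slack = 0, bound satisfied, MDS.

Singleton bound: d ≤ n − k + 1.
Here n = 5, k = 3, so n − k + 1 = 3.
Given d = 3, check d ≤ 3: YES.
Slack = (n − k + 1) − d = 0.
The code is MDS (slack = 0).
Description: the claimed parameters are [5, 3, 3]_4; such a code would be MDS (meets Singleton bound).


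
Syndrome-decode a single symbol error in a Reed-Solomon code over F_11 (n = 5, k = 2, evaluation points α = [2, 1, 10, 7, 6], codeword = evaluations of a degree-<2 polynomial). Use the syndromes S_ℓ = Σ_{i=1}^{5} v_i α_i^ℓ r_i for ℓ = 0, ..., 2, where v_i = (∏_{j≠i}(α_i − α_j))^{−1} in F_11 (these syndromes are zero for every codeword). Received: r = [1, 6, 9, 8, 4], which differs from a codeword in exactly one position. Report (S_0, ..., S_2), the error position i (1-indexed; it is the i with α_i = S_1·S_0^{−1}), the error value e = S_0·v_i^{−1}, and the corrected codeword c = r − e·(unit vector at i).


S = (7, 3, 6), error at position 1, error magnitude e = 2, c = [10, 6, 9, 8, 4].

Step 1: column multipliers v_i = (∏_{j≠i}(α_i − α_j))^{−1} mod 11.
  i = 1 (α = 2): (2−1)(2−10)(2−7)(2−6) = 1·(−8)·(−5)·(−4) = −160 ≡ 5, so v_1 = 5^{−1} = 9 (mod 11).
  i = 2 (α = 1): (1−2)(1−10)(1−7)(1−6) = (−1)·(−9)·(−6)·(−5) = 270 ≡ 6, so v_2 = 6^{−1} = 2 (mod 11).
  i = 3 (α = 10): (10−2)(10−1)(10−7)(10−6) = 8·9·3·4 = 864 ≡ 6, so v_3 = 6^{−1} = 2 (mod 11).
  i = 4 (α = 7): (7−2)(7−1)(7−10)(7−6) = 5·6·(−3)·1 = −90 ≡ 9, so v_4 = 9^{−1} = 5 (mod 11).
  i = 5 (α = 6): (6−2)(6−1)(6−10)(6−7) = 4·5·(−4)·(−1) = 80 ≡ 3, so v_5 = 3^{−1} = 4 (mod 11).
  v = [9, 2, 2, 5, 4].
Step 2: syndromes of r = [1, 6, 9, 8, 4] (all sums mod 11).
  S_0 = Σ v_i r_i = 9·1 + 2·6 + 2·9 + 5·8 + 4·4 = 95 ≡ 7.
  S_1 = Σ v_i α_i r_i = 9·2·1 + 2·1·6 + 2·10·9 + 5·7·8 + 4·6·4 = 586 ≡ 3.
  α_i^2 mod 11 = [4, 1, 1, 5, 3].
  S_2 = Σ v_i α_i^2 r_i = 9·4·1 + 2·1·6 + 2·1·9 + 5·5·8 + 4·3·4 = 314 ≡ 6.
  S = (7, 3, 6) ≠ 0, so r is not a codeword (an error is present).
Step 3: locate the error. For a single error e at position i, S_ℓ = v_i·e·α_i^ℓ, so α_err = S_1/S_0.
  S_0^{−1} = 7^{−1} = 8 (mod 11), so α_err = 3·8 = 24 ≡ 2 = α_1. Error position i = 1.
  Consistency check: S_2/S_1 = 6·4 = 24 ≡ 2 = α_err ✓ (single-error assumption holds).
Step 4: error magnitude e = S_0/v_1 = S_0·∏_{j≠1}(α_1 − α_j) = 7·5 = 35 ≡ 2 (mod 11).
Step 5: correct position 1: c_1 = r_1 − e = 1 − 2 ≡ 10 (mod 11). Hence c = [10, 6, 9, 8, 4].
  Check: interpolating c through the α_i gives m(x) = 2 + 4·x (degree < 2) with m(α_i) = c_i for every i, so c is indeed a codeword.


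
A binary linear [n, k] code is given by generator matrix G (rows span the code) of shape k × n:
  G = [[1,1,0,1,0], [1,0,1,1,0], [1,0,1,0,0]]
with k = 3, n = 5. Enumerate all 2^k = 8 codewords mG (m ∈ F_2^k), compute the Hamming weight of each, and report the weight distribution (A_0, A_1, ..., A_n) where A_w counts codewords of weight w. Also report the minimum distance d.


Weight distribution: A_0 = 1, A_1 = 1, A_2 = 3, A_3 = 3. Minimum distance d = 1.

Enumerate all 2^3 = 8 messages m ∈ F_2^3.
For each, compute codeword c = mG in F_2^5, then tally its weight.
  m = 000 → c = 00000, weight = 0.
  m = 100 → c = 11010, weight = 3.
  m = 010 → c = 10110, weight = 3.
  m = 110 → c = 01100, weight = 2.
  m = 001 → c = 10100, weight = 2.
  m = 101 → c = 01110, weight = 3.
  m = 011 → c = 00010, weight = 1.
  m = 111 → c = 11000, weight = 2.
Tally weights:
  weight 0: 1 codewords.
  weight 1: 1 codewords.
  weight 2: 3 codewords.
  weight 3: 3 codewords.
Minimum distance d = smallest w > 0 with A_w > 0 = 1.
Sanity: Σ A_w = 8 = 2^3 = 8 ✓.


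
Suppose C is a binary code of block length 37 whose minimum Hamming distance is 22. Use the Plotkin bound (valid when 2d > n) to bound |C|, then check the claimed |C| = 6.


Plotkin bound M ≤ 6; given |C| = 6 ≤ bound (satisfied).

Check applicability: 2d = 44, n = 37.
2d − n = 7 > 0, so Plotkin applies.
Compute d/(2d−n) = 22/7 ≈ 3.1429.
⌊d/(2d−n)⌋ = 3.
Plotkin bound: M ≤ 2·3 = 6.
Given |C| = 6, check: satisfied.
This |C| is at the Plotkin bound.


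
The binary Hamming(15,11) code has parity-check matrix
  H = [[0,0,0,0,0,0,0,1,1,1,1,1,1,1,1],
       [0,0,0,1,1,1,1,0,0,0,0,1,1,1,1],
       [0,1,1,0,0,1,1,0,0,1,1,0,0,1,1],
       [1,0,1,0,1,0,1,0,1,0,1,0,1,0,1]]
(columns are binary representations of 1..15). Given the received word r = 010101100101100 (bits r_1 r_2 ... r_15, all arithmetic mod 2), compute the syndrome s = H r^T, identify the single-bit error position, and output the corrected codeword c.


s = (1, 1, 0, 0)^T, error position = 12, corrected codeword c = 010101100100100

Compute s = H r^T mod 2 one row at a time:
  s_1 = 0 + 0 + 1 + 0 + 1 + 1 + 0 + 0 = 3 ≡ 1 (mod 2).
  s_2 = 1 + 0 + 1 + 1 + 1 + 1 + 0 + 0 = 5 ≡ 1 (mod 2).
  s_3 = 1 + 0 + 1 + 1 + 1 + 0 + 0 + 0 = 4 ≡ 0 (mod 2).
  s_4 = 0 + 0 + 0 + 1 + 0 + 0 + 1 + 0 = 2 ≡ 0 (mod 2).
s = (1, 1, 0, 0)^T — this equals column 12 of H (binary 1100), so error is at position 12.
Correct: flip bit 12 of r = 010101100101100 to get c = 010101100100100.


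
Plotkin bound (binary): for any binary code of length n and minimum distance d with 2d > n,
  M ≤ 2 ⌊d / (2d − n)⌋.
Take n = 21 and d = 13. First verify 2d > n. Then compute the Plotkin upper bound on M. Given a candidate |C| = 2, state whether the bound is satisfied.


Plotkin bound M ≤ 4; given |C| = 2 ≤ bound (satisfied).

Check applicability: 2d = 26, n = 21.
2d − n = 5 > 0, so Plotkin applies.
Compute d/(2d−n) = 13/5 ≈ 2.6000.
⌊d/(2d−n)⌋ = 2.
Plotkin bound: M ≤ 2·2 = 4.
Given |C| = 2, check: satisfied.
This |C| is below the Plotkin bound.


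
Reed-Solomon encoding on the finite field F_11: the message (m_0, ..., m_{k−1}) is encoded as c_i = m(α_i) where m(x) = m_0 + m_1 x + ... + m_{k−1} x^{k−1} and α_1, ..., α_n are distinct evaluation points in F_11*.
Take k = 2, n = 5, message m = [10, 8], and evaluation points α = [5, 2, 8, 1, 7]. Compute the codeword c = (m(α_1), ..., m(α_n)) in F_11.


c = [6, 4, 8, 7, 0]

Message polynomial: m(x) = 10 + 8·x (mod 11).
For each evaluation point α_i, compute m(α_i) mod 11:
  α_1 = 5: Horner steps 8 → 6, so m(5) = 6.
  α_2 = 2: Horner steps 8 → 4, so m(2) = 4.
  α_3 = 8: Horner steps 8 → 8, so m(8) = 8.
  α_4 = 1: Horner steps 8 → 7, so m(1) = 7.
  α_5 = 7: Horner steps 8 → 0, so m(7) = 0.
Codeword c = [6, 4, 8, 7, 0] ∈ F_11^5.


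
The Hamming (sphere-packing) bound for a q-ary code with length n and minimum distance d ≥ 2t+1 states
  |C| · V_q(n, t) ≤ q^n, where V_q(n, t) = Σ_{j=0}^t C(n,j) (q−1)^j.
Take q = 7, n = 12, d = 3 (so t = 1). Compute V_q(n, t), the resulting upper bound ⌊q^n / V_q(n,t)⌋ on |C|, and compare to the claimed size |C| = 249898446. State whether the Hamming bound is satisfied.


V_q(n, t) = 73, q^n = 13841287201, Hamming bound = 189606673, |C| = 249898446 > bound (violated).

Step 1: Compute V_q(n, t) = Σ_{j=0}^1 C(n, j) (q−1)^j.
  j = 0: C(12,0)·(6)^0 = 1·1 = 1.
  j = 1: C(12,1)·(6)^1 = 12·6 = 72.
  V_q(n, t) = 1 + 72 = 73.
Step 2: q^n = 7^12 = 13841287201.
Step 3: Hamming bound ⌊q^n / V_q(n,t)⌋ = ⌊13841287201/73⌋ = 189606673.
Step 4: Compare |C| = 249898446 to 189606673: violated.
The claimed |C| lies above the Hamming bound, so no 7-ary code of length 12 with d ≥ 3 can have 249898446 codewords.


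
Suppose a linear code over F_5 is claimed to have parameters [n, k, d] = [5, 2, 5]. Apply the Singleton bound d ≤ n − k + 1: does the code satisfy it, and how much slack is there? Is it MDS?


Singleton RHS = n − k + 1 = 4, slack = -1, bound violated (no such code; not MDS).

Singleton bound: d ≤ n − k + 1.
Here n = 5, k = 2, so n − k + 1 = 4.
Given d = 5, check d ≤ 4: NO.
Slack = (n − k + 1) − d = -1.
The slack is negative: d = 5 exceeds n − k + 1 = 4 by 1, so the Singleton bound is violated and no linear [5, 2, 5]_5 code can exist. In particular it is not MDS (MDS requires d = n − k + 1 exactly).
Description: the claimed parameters are [5, 2, 5]_5; such a code would be impossible (violates the Singleton bound).


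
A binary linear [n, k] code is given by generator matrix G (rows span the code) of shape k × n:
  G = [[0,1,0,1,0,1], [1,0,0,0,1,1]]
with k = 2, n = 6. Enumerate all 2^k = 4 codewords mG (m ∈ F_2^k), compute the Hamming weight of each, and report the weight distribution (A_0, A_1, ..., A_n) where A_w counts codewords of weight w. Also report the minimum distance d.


Weight distribution: A_0 = 1, A_3 = 2, A_4 = 1. Minimum distance d = 3.

Enumerate all 2^2 = 4 messages m ∈ F_2^2.
For each, compute codeword c = mG in F_2^6, then tally its weight.
  m = 00 → c = 000000, weight = 0.
  m = 10 → c = 010101, weight = 3.
  m = 01 → c = 100011, weight = 3.
  m = 11 → c = 110110, weight = 4.
Tally weights:
  weight 0: 1 codewords.
  weight 3: 2 codewords.
  weight 4: 1 codewords.
Minimum distance d = smallest w > 0 with A_w > 0 = 3.
Sanity: Σ A_w = 4 = 2^2 = 4 ✓.
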